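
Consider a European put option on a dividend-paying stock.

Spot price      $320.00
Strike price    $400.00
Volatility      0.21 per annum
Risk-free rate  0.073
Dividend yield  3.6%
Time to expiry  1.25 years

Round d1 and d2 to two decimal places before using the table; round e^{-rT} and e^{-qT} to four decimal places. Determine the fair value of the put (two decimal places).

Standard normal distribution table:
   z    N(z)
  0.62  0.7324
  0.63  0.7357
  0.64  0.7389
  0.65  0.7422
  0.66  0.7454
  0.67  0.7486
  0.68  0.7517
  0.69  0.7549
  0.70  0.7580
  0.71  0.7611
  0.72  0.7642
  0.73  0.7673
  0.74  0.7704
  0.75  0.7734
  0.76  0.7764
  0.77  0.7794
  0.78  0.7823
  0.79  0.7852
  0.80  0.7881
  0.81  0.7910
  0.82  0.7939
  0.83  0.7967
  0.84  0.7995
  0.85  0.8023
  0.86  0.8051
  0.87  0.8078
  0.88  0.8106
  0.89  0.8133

T = 1.25;  σ√T = 0.2348
ln(S/K) + (r − q + σ²/2)T = ln(320/400) + (0.073 − 0.036 + 0.21²/2)·1.25 = -0.2231 + 0.0738 = -0.1493
d₁ = -0.1493 / 0.2348 = -0.6360 ≈ -0.64
d₂ = d₁ − σ√T = -0.6360 − 0.2348 = -0.8708 ≈ -0.87
e^(−qT) = e^(−0.036·1.25) = 0.9560;  e^(−rT) = e^(−0.073·1.25) = 0.9128
P = 400·0.9128·N(0.87) − 320·0.9560·N(0.64) = 400·0.9128·0.8078 − 320·0.9560·0.7389 = 294.9439 − 226.0443 = 68.8996

$68.90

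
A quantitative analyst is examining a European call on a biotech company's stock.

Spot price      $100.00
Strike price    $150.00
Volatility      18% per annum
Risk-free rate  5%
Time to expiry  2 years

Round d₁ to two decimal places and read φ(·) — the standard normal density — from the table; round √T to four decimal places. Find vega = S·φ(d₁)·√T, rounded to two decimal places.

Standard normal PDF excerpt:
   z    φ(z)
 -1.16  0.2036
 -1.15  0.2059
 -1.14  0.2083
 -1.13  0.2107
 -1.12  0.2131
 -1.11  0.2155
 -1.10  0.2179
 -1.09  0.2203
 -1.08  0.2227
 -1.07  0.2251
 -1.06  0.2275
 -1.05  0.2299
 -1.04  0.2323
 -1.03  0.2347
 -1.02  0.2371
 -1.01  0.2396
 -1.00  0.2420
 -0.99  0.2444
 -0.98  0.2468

31.83

T = 2;  σ√T = 0.2546
d₁ = [ln(100/150) + (0.05 + ½·0.18²)·2] / (σ√T) = (-0.4055 + 0.1324) / 0.2546 = -1.0727 ⇒ -1.07
√T = √2 = 1.4142
φ(d₁) = φ(-1.07) = 0.2251
vega = S·φ(d₁)·√T = 100·0.2251·1.4142 = 31.8336
(The put has the same vega.)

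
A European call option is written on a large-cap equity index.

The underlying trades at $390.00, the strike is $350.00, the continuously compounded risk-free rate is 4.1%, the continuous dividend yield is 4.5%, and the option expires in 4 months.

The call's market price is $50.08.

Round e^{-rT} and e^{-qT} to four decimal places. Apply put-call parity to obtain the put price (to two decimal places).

e^(−qT) = e^(−0.045·0.3333) = 0.9851;  e^(−rT) = e^(−0.041·0.3333) = 0.9864
Put-call parity: C − P = S·e^(−qT) − K·e^(−rT) = 390·0.9851 − 350·0.9864 = 384.1890 − 345.2400 = 38.9490
P = C − (C − P) = 50.08 − (38.9490) = 11.1310

$11.13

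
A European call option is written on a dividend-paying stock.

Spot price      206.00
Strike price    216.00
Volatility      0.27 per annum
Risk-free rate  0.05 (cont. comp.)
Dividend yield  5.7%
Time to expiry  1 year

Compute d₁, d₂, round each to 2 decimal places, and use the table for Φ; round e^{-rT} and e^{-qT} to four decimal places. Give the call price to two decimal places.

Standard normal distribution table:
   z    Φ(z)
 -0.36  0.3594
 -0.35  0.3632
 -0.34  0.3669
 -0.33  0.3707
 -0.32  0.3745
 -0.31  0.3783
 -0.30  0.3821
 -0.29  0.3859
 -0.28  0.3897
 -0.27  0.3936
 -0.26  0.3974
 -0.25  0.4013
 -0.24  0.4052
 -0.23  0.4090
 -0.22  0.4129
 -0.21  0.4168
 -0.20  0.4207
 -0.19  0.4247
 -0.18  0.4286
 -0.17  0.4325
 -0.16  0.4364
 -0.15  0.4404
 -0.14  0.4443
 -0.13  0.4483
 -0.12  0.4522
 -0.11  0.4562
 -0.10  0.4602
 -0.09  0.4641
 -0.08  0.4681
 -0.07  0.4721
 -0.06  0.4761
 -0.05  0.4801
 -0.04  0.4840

σ√T = 0.27·√1 = 0.2700
d₁ = [ln(206/216) + (0.05 − 0.057 + 0.27²/2)·1] / 0.2700 = [-0.0474 + 0.0295] / 0.2700 = -0.0665 ≈ -0.07
d₂ = d₁ − σ√T = -0.0665 − 0.2700 = -0.3365 ≈ -0.34
exp(−qT) = exp(−0.057·1) = 0.9446;  exp(−rT) = exp(−0.05·1) = 0.9512
N(d₁) = N(-0.07) = 0.4721;  N(d₂) = N(-0.34) = 0.3669
C = 206·0.9446·0.4721 − 216·0.9512·0.3669 = 91.8648 − 75.3830 = 16.4818

16.48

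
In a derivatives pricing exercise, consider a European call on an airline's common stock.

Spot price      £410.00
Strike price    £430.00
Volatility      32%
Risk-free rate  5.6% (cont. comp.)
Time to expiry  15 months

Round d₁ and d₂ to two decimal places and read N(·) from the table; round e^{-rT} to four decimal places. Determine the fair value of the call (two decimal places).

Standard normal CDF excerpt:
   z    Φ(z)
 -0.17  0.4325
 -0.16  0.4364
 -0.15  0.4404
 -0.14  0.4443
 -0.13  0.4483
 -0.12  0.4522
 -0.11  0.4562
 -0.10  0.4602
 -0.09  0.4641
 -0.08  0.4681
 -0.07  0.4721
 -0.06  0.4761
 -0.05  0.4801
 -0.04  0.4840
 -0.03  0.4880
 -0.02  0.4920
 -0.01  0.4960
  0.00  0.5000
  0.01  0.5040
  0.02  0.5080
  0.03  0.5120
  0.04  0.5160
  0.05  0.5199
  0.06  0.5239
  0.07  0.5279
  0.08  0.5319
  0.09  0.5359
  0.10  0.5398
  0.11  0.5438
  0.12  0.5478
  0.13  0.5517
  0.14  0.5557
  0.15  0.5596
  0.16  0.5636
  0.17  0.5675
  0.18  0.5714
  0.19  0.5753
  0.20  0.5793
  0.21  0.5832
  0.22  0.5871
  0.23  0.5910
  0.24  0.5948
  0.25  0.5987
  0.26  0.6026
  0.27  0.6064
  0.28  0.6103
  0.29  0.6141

T = 1.25;  σ√T = 0.3578
d₁ = [ln(410/430) + (0.056 + 0.32²/2)·1.25] / 0.3578 = [-0.0476 + 0.1340] / 0.3578 = 0.2414 ⇒ 0.24
d₂ = d₁ − σ√T = 0.2414 − 0.3578 = -0.1164 ⇒ -0.12
e^(−rT) = e^(−0.056·1.25) = 0.9324
C = 410·N(0.24) − 430·0.9324·N(-0.12) = 410·0.5948 − 430·0.9324·0.4522 = 243.8680 − 181.3015 = 62.5665

£62.57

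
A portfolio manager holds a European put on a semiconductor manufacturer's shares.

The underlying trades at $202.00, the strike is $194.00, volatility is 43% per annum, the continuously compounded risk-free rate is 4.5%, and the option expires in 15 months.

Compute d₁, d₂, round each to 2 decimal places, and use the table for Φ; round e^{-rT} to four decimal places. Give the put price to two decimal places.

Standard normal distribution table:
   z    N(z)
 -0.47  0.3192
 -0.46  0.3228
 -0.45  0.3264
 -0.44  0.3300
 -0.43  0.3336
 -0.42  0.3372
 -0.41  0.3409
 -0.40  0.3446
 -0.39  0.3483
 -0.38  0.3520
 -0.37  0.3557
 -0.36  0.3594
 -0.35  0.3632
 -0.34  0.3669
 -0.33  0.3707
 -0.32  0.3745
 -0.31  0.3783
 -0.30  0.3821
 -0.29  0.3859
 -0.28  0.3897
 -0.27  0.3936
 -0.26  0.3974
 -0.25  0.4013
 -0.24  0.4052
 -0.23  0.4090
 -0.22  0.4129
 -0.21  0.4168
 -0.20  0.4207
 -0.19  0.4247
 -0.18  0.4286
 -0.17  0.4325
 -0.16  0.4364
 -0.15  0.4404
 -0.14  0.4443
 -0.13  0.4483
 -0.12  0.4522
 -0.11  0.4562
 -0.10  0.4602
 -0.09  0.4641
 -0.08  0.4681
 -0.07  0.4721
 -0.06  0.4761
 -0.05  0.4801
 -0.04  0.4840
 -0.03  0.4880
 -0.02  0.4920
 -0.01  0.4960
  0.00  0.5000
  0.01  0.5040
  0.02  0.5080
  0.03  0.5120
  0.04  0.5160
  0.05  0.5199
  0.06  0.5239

σ√T = 0.43 × 1.1180 = 0.4808
d₁ = [ln(202/194) + (0.045 + 0.43²/2)·1.25] / 0.4808 = [0.0404 + 0.1718] / 0.4808 = 0.4414 → 0.44
d₂ = d₁ − σ√T = 0.4414 − 0.4808 = -0.0393 → -0.04
e^(−rT) = e^(−0.045·1.25) = 0.9453
N(−d₂) = N(0.04) = 0.5160;  N(−d₁) = N(-0.44) = 0.3300
P = 194·0.9453·0.5160 − 202·0.3300 = 94.6283 − 66.6600 = 27.9683

$27.97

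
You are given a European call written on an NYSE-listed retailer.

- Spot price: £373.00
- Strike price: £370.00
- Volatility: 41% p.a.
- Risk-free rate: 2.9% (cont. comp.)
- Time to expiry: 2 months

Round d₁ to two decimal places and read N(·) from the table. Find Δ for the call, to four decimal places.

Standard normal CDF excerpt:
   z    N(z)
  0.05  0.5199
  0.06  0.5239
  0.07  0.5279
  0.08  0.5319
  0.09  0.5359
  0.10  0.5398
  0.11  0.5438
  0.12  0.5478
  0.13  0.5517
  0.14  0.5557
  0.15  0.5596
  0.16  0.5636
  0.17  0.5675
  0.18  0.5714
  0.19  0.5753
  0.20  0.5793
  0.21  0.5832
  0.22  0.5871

σ√T = 0.41·√0.1667 = 0.1674
ln(S/K) + (r + σ²/2)T = ln(373/370) + (0.029 + 0.41²/2)·0.1667 = 0.0081 + 0.0188 = 0.0269
d₁ = 0.0269 / 0.1674 = 0.1608 ⇒ 0.16
N(d₁) = N(0.16) = 0.5636
Δ_call = N(d₁) = 0.5636

0.5636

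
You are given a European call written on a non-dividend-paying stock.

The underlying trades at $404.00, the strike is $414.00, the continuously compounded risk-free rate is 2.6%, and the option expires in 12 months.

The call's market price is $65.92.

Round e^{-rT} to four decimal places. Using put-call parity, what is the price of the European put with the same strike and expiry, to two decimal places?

e^(−rT) = e^(−0.026·1) = 0.9743
Put-call parity: C − P = S − K·e^(−rT) = 404 − 414·0.9743 = 404 − 403.3602 = 0.6398
P = C − (C − P) = 65.92 − (0.6398) = 65.2802

$65.28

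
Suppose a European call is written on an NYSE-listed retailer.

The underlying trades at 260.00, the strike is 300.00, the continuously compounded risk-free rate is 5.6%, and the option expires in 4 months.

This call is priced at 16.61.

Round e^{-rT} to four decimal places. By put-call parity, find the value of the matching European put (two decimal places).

51.06

e^(−rT) = e^(−0.056·0.3333) = 0.9815
Put-call parity: C − P = S − K·e^(−rT) = 260 − 300·0.9815 = 260 − 294.4500 = -34.4500
P = C − (C − P) = 16.61 − (-34.4500) = 51.0600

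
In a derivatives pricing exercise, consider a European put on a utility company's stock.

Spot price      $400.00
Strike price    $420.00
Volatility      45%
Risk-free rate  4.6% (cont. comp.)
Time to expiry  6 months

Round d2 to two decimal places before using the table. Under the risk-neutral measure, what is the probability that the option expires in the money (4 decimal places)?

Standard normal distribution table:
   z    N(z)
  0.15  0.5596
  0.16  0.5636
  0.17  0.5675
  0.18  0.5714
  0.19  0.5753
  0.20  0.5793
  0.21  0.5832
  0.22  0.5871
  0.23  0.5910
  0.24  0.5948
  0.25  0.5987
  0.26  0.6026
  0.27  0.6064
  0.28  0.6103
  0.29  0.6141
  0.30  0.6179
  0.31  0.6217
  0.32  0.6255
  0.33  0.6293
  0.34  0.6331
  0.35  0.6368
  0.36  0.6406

0.5948

T = 0.5;  σ√T = 0.3182
d₁ = [ln(400/420) + (0.046 + 0.45²/2)·0.5] / 0.3182 = [-0.0488 + 0.0736] / 0.3182 = 0.0780 ≈ 0.08
d₂ = d₁ − σ√T = 0.0780 − 0.3182 = -0.2401 ≈ -0.24
Pr(exercise) under Q = N(−d₂) = N(0.24) = 0.5948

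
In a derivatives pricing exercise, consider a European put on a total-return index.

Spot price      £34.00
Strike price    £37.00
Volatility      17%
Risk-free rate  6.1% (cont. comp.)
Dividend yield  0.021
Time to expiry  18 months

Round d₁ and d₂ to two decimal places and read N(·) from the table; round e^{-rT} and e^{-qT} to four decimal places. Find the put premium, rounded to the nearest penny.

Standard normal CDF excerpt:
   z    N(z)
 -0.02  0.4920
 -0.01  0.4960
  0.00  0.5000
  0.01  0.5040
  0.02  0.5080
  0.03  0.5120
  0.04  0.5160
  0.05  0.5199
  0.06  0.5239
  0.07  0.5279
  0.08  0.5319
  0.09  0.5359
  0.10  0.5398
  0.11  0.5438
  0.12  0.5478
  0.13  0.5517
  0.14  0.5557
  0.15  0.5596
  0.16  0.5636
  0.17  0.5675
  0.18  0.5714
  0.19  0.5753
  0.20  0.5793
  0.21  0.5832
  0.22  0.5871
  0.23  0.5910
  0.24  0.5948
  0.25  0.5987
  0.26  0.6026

T = 1.5;  σ√T = 0.2082
d₁ = [ln(34/37) + (0.061 − 0.021 + ½·0.17²)·1.5] / (σ√T) = (-0.0846 + 0.0817) / 0.2082 = -0.0138 which rounds to -0.01
d₂ = -0.0138 − 0.2082 = -0.2221 which rounds to -0.22
exp(−qT) = exp(−0.021·1.5) = 0.9690;  exp(−rT) = exp(−0.061·1.5) = 0.9126
P = 37·0.9126·N(0.22) − 34·0.9690·N(0.01) = 37·0.9126·0.5871 − 34·0.9690·0.5040 = 19.8241 − 16.6048 = 3.2194

£3.22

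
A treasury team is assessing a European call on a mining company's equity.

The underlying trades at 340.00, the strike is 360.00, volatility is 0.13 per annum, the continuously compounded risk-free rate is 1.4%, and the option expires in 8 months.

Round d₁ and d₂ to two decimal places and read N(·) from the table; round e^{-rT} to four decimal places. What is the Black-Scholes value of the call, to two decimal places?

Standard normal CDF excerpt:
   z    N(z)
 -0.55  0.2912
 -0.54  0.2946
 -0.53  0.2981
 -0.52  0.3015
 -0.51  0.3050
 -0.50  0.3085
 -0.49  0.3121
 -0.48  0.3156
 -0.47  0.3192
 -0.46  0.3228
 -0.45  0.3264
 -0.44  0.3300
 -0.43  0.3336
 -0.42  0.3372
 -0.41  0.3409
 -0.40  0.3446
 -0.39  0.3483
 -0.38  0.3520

7.14

T = 0.6667;  σ√T = 0.1061
d₁ = [ln(340/360) + (0.014 + 0.13²/2)·0.6667] / 0.1061 = [-0.0572 + 0.0150] / 0.1061 = -0.3975 → -0.40
d₂ = d₁ − σ√T = -0.3975 − 0.1061 = -0.5036 → -0.50
e^(−rT) = e^(−0.014·0.6667) = 0.9907
N(d₁) = N(-0.40) = 0.3446;  N(d₂) = N(-0.50) = 0.3085
C = 340·0.3446 − 360·0.9907·0.3085 = 117.1640 − 110.0271 = 7.1369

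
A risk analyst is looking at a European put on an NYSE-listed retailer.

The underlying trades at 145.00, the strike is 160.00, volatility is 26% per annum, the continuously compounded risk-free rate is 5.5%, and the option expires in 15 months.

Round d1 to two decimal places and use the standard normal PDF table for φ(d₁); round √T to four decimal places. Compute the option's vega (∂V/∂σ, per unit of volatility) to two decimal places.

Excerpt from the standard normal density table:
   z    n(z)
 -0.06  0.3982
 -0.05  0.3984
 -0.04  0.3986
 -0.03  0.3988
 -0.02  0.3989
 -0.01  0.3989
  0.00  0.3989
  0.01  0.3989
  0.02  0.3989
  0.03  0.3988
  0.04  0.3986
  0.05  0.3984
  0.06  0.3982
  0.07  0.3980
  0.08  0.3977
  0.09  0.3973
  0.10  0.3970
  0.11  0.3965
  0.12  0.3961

T = 1.25;  σ√T = 0.2907
d₁ = [ln(145/160) + (0.055 + 0.26²/2)·1.25] / 0.2907 = [-0.0984 + 0.1110] / 0.2907 = 0.0432 → 0.04
√T = √1.25 = 1.1180
φ(d₁) = φ(0.04) = 0.3986
vega = S·φ(d₁)·√T = 145·0.3986·1.1180 = 64.6170
(The call has the same vega.)

64.62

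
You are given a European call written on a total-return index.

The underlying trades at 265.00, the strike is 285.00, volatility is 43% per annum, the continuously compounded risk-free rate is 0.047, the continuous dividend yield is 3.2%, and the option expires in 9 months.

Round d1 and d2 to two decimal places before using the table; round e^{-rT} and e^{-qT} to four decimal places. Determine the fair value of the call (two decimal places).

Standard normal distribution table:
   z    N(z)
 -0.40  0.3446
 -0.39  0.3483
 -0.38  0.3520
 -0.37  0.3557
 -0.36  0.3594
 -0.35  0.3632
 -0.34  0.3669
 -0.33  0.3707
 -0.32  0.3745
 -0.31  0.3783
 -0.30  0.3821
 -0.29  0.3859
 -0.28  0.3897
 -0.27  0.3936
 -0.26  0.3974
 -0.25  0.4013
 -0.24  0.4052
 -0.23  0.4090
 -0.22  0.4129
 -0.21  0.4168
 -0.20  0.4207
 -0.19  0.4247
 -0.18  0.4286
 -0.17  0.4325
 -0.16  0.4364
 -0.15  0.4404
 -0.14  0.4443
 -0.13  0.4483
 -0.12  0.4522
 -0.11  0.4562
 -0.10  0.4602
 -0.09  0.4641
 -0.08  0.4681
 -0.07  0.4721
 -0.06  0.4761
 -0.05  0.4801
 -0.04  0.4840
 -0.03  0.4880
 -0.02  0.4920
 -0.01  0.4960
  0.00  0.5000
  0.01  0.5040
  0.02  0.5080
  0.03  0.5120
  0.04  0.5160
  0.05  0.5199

T = 0.75;  σ√T = 0.3724
d₁ = [ln(265/285) + (0.047 − 0.032 + 0.43²/2)·0.75] / 0.3724 = [-0.0728 + 0.0806] / 0.3724 = 0.0210 ≈ 0.02
d₂ = d₁ − σ√T = 0.0210 − 0.3724 = -0.3514 ≈ -0.35
exp(−qT) = exp(−0.032·0.75) = 0.9763;  exp(−rT) = exp(−0.047·0.75) = 0.9654
N(d₁) = N(0.02) = 0.5080;  N(d₂) = N(-0.35) = 0.3632
C = 265·0.9763·0.5080 − 285·0.9654·0.3632 = 131.4295 − 99.9305 = 31.4990

31.50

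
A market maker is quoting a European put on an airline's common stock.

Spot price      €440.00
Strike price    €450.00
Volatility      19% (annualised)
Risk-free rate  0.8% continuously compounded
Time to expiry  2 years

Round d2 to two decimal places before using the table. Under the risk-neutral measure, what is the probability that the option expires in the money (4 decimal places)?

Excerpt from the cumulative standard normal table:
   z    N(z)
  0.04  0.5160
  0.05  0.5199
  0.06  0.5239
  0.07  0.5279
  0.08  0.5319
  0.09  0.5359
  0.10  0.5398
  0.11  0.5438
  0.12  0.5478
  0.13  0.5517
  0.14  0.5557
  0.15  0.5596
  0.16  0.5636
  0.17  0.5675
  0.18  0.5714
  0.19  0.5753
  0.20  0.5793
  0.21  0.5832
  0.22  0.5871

0.5636

σ√T = 0.19 × 1.4142 = 0.2687
d₁ = [ln(440/450) + (0.008 + 0.19²/2)·2] / 0.2687 = [-0.0225 + 0.0521] / 0.2687 = 0.1103 which rounds to 0.11
d₂ = d₁ − σ√T = 0.1103 − 0.2687 = -0.1584 which rounds to -0.16
Pr(exercise) under Q = N(−d₂) = N(0.16) = 0.5636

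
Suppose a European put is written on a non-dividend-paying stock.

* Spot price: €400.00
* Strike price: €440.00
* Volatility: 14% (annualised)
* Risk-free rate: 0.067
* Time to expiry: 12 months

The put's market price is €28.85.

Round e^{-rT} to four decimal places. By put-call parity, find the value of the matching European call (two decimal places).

e^(−rT) = e^(−0.067·1) = 0.9352
Put-call parity: C − P = S − K·e^(−rT) = 400 − 440·0.9352 = 400 − 411.4880 = -11.4880
C = P + (C − P) = 28.85 + (-11.4880) = 17.3620

€17.36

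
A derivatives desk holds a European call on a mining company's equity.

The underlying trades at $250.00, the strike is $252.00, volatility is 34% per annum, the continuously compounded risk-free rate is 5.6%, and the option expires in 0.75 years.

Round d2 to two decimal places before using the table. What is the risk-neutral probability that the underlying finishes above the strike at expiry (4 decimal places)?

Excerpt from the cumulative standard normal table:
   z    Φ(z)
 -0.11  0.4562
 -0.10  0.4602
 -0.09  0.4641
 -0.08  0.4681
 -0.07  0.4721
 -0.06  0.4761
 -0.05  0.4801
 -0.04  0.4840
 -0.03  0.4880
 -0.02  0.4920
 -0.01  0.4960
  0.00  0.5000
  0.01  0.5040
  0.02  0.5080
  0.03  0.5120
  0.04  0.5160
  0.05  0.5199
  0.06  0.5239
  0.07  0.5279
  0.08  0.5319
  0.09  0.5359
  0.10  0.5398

T = 0.75;  σ√T = 0.2944
d₁ = [ln(250/252) + (0.056 + 0.34²/2)·0.75] / 0.2944 = [-0.0080 + 0.0854] / 0.2944 = 0.2628 ≈ 0.26
d₂ = d₁ − σ√T = 0.2628 − 0.2944 = -0.0316 ≈ -0.03
Pr(exercise) under Q = N(d₂) = 0.4880

0.4880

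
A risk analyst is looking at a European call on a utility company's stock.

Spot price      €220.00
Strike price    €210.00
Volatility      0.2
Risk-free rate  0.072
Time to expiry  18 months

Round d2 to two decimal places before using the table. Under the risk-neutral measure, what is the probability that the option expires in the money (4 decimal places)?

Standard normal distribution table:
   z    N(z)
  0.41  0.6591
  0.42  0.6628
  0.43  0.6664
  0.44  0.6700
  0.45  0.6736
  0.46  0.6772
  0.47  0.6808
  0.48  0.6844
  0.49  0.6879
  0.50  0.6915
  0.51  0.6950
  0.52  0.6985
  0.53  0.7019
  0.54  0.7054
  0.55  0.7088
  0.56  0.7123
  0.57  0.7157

T = 1.5;  σ√T = 0.2449
ln(S/K) + (r + σ²/2)T = ln(220/210) + (0.072 + 0.2²/2)·1.5 = 0.0465 + 0.1380 = 0.1845
d₁ = 0.1845 / 0.2449 = 0.7533 ≈ 0.75
d₂ = d₁ − σ√T = 0.7533 − 0.2449 = 0.5084 ≈ 0.51
Pr(exercise) under Q = N(d₂) = 0.6950

0.6950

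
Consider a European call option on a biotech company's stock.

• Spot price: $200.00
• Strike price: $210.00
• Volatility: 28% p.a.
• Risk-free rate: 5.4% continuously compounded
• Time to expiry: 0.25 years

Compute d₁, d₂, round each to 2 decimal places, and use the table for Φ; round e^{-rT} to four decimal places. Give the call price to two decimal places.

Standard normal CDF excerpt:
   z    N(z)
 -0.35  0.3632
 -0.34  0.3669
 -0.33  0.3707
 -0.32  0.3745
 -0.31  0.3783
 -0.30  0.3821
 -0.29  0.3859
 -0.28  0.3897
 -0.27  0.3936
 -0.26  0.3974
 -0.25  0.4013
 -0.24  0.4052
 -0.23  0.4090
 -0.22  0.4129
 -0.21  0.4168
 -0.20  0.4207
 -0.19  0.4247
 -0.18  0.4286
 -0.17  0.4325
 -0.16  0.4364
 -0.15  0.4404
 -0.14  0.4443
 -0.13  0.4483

σ√T = 0.28 × 0.5000 = 0.1400
ln(S/K) + (r + σ²/2)T = ln(200/210) + (0.054 + 0.28²/2)·0.25 = -0.0488 + 0.0233 = -0.0255
d₁ = -0.0255 / 0.1400 = -0.1821 → -0.18
d₂ = d₁ − σ√T = -0.1821 − 0.1400 = -0.3221 → -0.32
e^(−rT) = e^(−0.054·0.25) = 0.9866
N(d₁) = N(-0.18) = 0.4286;  N(d₂) = N(-0.32) = 0.3745
C = 200·0.4286 − 210·0.9866·0.3745 = 85.7200 − 77.5912 = 8.1288

$8.13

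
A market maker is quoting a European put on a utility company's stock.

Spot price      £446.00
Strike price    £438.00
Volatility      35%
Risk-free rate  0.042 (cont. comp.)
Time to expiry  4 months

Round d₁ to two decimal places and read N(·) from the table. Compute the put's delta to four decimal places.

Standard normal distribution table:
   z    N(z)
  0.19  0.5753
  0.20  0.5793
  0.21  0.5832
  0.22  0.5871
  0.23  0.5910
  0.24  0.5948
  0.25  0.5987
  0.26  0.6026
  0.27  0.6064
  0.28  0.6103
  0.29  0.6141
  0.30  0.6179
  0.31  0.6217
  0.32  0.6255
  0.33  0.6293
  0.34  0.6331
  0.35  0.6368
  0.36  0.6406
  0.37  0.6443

-0.3974

σ√T = 0.35 × 0.5774 = 0.2021
d₁ = [ln(446/438) + (0.042 + 0.35²/2)·0.3333] / 0.2021 = [0.0181 + 0.0344] / 0.2021 = 0.2599 → 0.26
N(d₁) = N(0.26) = 0.6026
Δ_put = N(d₁) − 1 = 0.6026 − 1 = -0.3974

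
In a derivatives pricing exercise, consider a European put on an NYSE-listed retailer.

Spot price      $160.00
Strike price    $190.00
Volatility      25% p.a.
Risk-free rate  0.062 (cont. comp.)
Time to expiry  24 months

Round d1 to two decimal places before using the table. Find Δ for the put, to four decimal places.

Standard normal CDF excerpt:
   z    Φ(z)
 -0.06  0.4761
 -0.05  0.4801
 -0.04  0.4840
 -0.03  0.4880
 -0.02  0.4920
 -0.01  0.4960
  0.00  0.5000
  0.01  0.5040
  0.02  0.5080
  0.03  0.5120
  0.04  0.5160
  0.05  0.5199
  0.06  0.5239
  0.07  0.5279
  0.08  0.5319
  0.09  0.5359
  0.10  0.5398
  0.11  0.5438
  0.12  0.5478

T = 2;  σ√T = 0.3536
d₁ = [ln(160/190) + (0.062 + ½·0.25²)·2] / (σ√T) = (-0.1719 + 0.1865) / 0.3536 = 0.0414 ⇒ 0.04
N(d₁) = N(0.04) = 0.5160
Δ_put = N(d₁) − 1 = 0.5160 − 1 = -0.4840

-0.4840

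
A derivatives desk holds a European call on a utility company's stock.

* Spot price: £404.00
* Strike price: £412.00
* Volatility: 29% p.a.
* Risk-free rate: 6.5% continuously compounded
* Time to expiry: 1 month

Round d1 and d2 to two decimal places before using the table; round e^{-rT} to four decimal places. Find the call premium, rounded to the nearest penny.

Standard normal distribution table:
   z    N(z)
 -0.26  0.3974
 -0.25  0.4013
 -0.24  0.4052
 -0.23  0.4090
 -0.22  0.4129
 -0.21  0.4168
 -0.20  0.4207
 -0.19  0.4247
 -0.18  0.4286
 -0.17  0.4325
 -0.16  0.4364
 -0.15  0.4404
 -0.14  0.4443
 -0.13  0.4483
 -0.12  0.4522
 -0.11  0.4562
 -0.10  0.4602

£10.32

T = 0.08333;  σ√T = 0.0837
ln(S/K) + (r + σ²/2)T = ln(404/412) + (0.065 + 0.29²/2)·0.08333 = -0.0196 + 0.0089 = -0.0107
d₁ = -0.0107 / 0.0837 = -0.1277 ⇒ -0.13
d₂ = d₁ − σ√T = -0.1277 − 0.0837 = -0.2114 ⇒ -0.21
exp(−rT) = exp(−0.065·0.08333) = 0.9946
C = 404·N(-0.13) − 412·0.9946·N(-0.21) = 404·0.4483 − 412·0.9946·0.4168 = 181.1132 − 170.7943 = 10.3189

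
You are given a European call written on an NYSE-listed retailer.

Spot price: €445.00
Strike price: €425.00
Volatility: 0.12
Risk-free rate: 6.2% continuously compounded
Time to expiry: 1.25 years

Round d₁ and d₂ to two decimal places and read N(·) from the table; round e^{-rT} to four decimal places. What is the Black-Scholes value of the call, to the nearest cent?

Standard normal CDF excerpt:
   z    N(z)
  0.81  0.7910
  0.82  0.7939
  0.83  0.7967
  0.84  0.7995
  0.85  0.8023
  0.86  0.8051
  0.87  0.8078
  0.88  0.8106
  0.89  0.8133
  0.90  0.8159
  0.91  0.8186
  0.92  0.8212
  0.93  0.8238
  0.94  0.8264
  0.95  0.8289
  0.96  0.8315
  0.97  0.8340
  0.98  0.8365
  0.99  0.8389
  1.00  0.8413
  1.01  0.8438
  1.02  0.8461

€57.77

σ√T = 0.12 × 1.1180 = 0.1342
d₁ = [ln(445/425) + (0.062 + ½·0.12²)·1.25] / (σ√T) = (0.0460 + 0.0865) / 0.1342 = 0.9875 ⇒ 0.99
d₂ = 0.9875 − 0.1342 = 0.8533 ⇒ 0.85
e^(−rT) = e^(−0.062·1.25) = 0.9254
C = 445·N(0.99) − 425·0.9254·N(0.85) = 445·0.8389 − 425·0.9254·0.8023 = 373.3105 − 315.5406 = 57.7699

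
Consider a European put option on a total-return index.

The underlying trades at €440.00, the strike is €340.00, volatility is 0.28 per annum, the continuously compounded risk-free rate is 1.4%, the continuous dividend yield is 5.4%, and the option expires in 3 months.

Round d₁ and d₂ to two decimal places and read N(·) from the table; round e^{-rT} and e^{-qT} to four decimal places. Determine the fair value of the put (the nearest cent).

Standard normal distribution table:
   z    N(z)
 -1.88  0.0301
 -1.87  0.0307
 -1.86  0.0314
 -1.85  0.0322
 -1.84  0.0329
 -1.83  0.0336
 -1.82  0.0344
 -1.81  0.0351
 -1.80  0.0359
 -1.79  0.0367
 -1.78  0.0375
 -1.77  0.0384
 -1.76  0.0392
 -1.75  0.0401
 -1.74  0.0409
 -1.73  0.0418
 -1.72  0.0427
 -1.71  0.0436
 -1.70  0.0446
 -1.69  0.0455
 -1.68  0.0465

€0.83

σ√T = 0.28·√0.25 = 0.1400
ln(S/K) + (r − q + σ²/2)T = ln(440/340) + (0.014 − 0.054 + 0.28²/2)·0.25 = 0.2578 − 0.0002 = 0.2576
d₁ = 0.2576 / 0.1400 = 1.8402 ≈ 1.84
d₂ = d₁ − σ√T = 1.8402 − 0.1400 = 1.7002 ≈ 1.70
exp(−qT) = exp(−0.054·0.25) = 0.9866;  exp(−rT) = exp(−0.014·0.25) = 0.9965
N(−d₂) = N(-1.70) = 0.0446;  N(−d₁) = N(-1.84) = 0.0329
P = 340·0.9965·0.0446 − 440·0.9866·0.0329 = 15.1109 − 14.2820 = 0.8289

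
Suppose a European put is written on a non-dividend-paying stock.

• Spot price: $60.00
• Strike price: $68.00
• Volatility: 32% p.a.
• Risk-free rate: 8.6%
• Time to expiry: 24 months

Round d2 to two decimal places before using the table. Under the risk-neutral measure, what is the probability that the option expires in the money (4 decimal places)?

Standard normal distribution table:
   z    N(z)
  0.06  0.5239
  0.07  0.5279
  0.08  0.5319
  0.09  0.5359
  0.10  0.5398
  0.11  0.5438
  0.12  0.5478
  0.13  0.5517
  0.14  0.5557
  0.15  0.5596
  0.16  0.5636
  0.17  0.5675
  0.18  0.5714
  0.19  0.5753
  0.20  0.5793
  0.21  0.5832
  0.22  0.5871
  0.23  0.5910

0.5478

T = 2;  σ√T = 0.4525
d₁ = [ln(60/68) + (0.086 + 0.32²/2)·2] / 0.4525 = [-0.1252 + 0.2744] / 0.4525 = 0.3298 which rounds to 0.33
d₂ = d₁ − σ√T = 0.3298 − 0.4525 = -0.1228 which rounds to -0.12
Risk-neutral Pr[S_T < K] = N(−d₂) = N(0.12) = 0.5478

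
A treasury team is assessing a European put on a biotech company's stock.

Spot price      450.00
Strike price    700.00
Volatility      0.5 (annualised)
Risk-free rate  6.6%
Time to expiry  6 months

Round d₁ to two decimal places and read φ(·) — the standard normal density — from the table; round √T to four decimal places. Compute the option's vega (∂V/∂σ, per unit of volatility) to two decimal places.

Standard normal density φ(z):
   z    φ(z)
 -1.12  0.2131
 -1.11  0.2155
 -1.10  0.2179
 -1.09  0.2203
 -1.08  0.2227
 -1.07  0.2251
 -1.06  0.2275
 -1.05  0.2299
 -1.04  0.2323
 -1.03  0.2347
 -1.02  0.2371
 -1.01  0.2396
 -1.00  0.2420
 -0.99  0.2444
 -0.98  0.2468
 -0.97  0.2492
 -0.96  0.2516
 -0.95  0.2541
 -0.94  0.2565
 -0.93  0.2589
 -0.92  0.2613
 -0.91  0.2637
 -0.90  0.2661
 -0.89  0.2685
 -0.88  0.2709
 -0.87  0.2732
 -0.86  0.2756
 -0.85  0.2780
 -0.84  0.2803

σ√T = 0.5 × 0.7071 = 0.3536
ln(S/K) + (r + σ²/2)T = ln(450/700) + (0.066 + 0.5²/2)·0.5 = -0.4418 + 0.0955 = -0.3463
d₁ = -0.3463 / 0.3536 = -0.9796 which rounds to -0.98
√T = √0.5 = 0.7071
φ(d₁) = φ(-0.98) = 0.2468
vega = S·φ(d₁)·√T = 450·0.2468·0.7071 = 78.5305

78.53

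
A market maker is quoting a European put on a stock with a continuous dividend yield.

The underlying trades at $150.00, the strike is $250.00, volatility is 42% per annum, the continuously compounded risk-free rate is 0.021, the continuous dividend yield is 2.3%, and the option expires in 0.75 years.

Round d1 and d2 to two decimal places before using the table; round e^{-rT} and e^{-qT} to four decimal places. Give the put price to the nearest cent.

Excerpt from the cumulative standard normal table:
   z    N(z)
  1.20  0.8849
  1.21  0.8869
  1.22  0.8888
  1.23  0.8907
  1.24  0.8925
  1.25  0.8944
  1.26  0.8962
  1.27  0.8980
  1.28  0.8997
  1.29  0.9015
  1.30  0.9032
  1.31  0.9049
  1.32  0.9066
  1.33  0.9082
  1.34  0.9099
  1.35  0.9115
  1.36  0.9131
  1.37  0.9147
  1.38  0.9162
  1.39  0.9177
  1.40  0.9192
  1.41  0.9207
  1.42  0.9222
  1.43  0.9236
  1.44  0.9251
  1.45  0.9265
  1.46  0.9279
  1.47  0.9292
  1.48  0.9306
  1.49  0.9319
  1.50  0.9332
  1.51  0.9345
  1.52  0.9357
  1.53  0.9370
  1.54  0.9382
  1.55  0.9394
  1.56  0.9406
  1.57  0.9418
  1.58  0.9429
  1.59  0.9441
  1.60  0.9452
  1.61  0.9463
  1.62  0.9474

σ√T = 0.42 × 0.8660 = 0.3637
d₁ = [ln(150/250) + (0.021 − 0.023 + 0.42²/2)·0.75] / 0.3637 = [-0.5108 + 0.0646] / 0.3637 = -1.2267 ≈ -1.23
d₂ = d₁ − σ√T = -1.2267 − 0.3637 = -1.5904 ≈ -1.59
e^(−qT) = e^(−0.023·0.75) = 0.9829;  e^(−rT) = e^(−0.021·0.75) = 0.9844
N(−d₂) = N(1.59) = 0.9441;  N(−d₁) = N(1.23) = 0.8907
P = 250·0.9844·0.9441 − 150·0.9829·0.8907 = 232.3430 − 131.3204 = 101.0227

$101.02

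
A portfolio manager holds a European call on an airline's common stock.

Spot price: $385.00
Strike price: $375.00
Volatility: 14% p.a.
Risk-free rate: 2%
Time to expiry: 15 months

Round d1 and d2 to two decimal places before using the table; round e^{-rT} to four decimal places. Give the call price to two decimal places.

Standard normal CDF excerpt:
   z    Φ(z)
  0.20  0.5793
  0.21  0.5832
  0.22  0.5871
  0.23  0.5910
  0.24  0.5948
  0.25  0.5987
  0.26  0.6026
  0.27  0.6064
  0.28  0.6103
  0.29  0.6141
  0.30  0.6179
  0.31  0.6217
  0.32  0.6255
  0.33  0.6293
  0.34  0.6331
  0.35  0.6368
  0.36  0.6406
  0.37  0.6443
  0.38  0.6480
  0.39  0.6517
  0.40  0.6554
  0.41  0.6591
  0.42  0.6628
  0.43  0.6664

σ√T = 0.14·√1.25 = 0.1565
ln(S/K) + (r + σ²/2)T = ln(385/375) + (0.02 + 0.14²/2)·1.25 = 0.0263 + 0.0372 = 0.0636
d₁ = 0.0636 / 0.1565 = 0.4061 → 0.41
d₂ = d₁ − σ√T = 0.4061 − 0.1565 = 0.2496 → 0.25
e^(−rT) = e^(−0.02·1.25) = 0.9753
C = 385·N(0.41) − 375·0.9753·N(0.25) = 385·0.6591 − 375·0.9753·0.5987 = 253.7535 − 218.9670 = 34.7865

$34.79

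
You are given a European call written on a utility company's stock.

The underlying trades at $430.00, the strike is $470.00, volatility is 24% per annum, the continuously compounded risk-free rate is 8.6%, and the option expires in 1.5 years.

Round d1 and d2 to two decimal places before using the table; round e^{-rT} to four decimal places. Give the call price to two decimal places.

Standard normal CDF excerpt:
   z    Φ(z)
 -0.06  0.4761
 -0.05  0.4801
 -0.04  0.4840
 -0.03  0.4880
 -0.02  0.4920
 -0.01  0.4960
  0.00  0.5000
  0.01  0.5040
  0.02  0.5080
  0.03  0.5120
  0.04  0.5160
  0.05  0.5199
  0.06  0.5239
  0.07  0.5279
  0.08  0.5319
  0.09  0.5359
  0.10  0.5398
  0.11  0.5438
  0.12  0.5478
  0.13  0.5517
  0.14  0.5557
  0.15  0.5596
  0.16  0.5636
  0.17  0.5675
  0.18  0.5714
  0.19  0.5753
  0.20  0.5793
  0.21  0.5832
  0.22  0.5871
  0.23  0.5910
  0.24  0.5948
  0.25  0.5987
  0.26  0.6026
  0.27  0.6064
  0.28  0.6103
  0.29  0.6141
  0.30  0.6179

$57.52

T = 1.5;  σ√T = 0.2939
ln(S/K) + (r + σ²/2)T = ln(430/470) + (0.086 + 0.24²/2)·1.5 = -0.0889 + 0.1722 = 0.0833
d₁ = 0.0833 / 0.2939 = 0.2832 → 0.28
d₂ = d₁ − σ√T = 0.2832 − 0.2939 = -0.0107 → -0.01
exp(−rT) = exp(−0.086·1.5) = 0.8790
C = 430·N(0.28) − 470·0.8790·N(-0.01) = 430·0.6103 − 470·0.8790·0.4960 = 262.4290 − 204.9125 = 57.5165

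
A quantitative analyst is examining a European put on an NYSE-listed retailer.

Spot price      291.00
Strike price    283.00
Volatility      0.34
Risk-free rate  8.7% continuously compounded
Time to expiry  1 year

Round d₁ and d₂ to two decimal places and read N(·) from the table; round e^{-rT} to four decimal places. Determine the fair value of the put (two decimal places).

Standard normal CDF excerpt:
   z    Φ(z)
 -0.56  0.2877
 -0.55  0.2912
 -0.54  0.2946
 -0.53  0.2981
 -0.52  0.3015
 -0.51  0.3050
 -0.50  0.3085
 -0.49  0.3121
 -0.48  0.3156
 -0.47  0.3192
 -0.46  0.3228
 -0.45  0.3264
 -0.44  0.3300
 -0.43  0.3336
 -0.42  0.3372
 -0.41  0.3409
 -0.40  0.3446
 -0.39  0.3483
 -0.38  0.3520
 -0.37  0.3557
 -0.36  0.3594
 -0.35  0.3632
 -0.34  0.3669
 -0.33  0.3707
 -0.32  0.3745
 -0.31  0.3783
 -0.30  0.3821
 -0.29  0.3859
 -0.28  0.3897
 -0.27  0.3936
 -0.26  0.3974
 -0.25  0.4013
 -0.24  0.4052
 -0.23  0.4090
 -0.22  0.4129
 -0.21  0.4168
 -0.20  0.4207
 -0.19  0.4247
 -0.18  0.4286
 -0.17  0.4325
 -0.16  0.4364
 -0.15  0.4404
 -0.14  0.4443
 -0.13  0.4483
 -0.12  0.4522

23.45

σ√T = 0.34·√1 = 0.3400
d₁ = [ln(291/283) + (0.087 + 0.34²/2)·1] / 0.3400 = [0.0279 + 0.1448] / 0.3400 = 0.5079 ≈ 0.51
d₂ = d₁ − σ√T = 0.5079 − 0.3400 = 0.1679 ≈ 0.17
e^(−rT) = e^(−0.087·1) = 0.9167
N(−d₂) = N(-0.17) = 0.4325;  N(−d₁) = N(-0.51) = 0.3050
P = 283·0.9167·0.4325 − 291·0.3050 = 112.2018 − 88.7550 = 23.4468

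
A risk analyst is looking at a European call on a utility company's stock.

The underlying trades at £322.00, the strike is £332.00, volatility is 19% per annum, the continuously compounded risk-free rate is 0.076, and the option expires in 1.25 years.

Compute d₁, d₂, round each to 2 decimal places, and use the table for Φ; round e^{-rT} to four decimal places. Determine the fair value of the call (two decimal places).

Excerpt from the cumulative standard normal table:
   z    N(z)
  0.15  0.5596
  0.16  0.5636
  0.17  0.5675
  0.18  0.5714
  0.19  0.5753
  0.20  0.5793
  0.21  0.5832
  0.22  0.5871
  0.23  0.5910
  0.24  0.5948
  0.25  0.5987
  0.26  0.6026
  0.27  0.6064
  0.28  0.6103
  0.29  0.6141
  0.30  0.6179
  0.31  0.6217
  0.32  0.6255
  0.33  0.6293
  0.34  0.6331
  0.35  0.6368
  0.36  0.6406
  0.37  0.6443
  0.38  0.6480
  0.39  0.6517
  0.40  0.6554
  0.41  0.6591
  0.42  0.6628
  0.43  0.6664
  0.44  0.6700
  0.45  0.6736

£37.33

σ√T = 0.19·√1.25 = 0.2124
d₁ = [ln(322/332) + (0.076 + ½·0.19²)·1.25] / (σ√T) = (-0.0306 + 0.1176) / 0.2124 = 0.4095 → 0.41
d₂ = 0.4095 − 0.2124 = 0.1970 → 0.20
e^(−rT) = e^(−0.076·1.25) = 0.9094
C = 322·N(0.41) − 332·0.9094·N(0.20) = 322·0.6591 − 332·0.9094·0.5793 = 212.2302 − 174.9027 = 37.3275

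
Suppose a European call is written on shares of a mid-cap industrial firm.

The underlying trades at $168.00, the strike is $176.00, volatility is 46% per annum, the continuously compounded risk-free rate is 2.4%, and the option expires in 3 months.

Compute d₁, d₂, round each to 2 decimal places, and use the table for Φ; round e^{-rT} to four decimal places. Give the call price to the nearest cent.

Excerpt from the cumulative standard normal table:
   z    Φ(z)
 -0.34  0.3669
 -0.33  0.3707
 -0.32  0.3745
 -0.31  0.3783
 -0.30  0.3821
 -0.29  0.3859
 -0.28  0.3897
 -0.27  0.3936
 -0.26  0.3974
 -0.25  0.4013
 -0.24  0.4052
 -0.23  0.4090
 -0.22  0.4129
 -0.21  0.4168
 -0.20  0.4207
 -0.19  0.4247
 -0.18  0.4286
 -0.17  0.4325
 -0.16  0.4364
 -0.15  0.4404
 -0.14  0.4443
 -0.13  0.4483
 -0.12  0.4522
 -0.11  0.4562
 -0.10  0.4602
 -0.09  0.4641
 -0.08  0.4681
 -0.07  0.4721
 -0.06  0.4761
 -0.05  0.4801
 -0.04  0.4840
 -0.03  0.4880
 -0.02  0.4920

σ√T = 0.46 × 0.5000 = 0.2300
d₁ = [ln(168/176) + (0.024 + ½·0.46²)·0.25] / (σ√T) = (-0.0465 + 0.0324) / 0.2300 = -0.0612 ≈ -0.06
d₂ = -0.0612 − 0.2300 = -0.2912 ≈ -0.29
exp(−rT) = exp(−0.024·0.25) = 0.9940
N(d₁) = N(-0.06) = 0.4761;  N(d₂) = N(-0.29) = 0.3859
C = 168·0.4761 − 176·0.9940·0.3859 = 79.9848 − 67.5109 = 12.4739

$12.47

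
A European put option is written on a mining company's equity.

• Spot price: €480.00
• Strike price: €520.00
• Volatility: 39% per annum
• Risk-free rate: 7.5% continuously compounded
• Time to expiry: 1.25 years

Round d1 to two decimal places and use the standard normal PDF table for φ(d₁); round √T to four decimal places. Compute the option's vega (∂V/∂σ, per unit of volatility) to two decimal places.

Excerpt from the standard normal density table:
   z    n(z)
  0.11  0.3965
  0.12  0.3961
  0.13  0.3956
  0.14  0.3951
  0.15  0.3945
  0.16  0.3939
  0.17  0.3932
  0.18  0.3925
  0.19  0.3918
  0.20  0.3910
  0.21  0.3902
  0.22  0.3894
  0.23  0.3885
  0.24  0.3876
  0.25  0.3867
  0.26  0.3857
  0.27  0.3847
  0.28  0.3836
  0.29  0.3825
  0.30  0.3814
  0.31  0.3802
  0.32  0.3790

207.52

σ√T = 0.39·√1.25 = 0.4360
d₁ = [ln(480/520) + (0.075 + 0.39²/2)·1.25] / 0.4360 = [-0.0800 + 0.1888] / 0.4360 = 0.2495 ≈ 0.25
√T = √1.25 = 1.1180
φ(d₁) = φ(0.25) = 0.3867
vega = S·φ(d₁)·√T = 480·0.3867·1.1180 = 207.5187
(Vega is the same for a European call and put with the same parameters.)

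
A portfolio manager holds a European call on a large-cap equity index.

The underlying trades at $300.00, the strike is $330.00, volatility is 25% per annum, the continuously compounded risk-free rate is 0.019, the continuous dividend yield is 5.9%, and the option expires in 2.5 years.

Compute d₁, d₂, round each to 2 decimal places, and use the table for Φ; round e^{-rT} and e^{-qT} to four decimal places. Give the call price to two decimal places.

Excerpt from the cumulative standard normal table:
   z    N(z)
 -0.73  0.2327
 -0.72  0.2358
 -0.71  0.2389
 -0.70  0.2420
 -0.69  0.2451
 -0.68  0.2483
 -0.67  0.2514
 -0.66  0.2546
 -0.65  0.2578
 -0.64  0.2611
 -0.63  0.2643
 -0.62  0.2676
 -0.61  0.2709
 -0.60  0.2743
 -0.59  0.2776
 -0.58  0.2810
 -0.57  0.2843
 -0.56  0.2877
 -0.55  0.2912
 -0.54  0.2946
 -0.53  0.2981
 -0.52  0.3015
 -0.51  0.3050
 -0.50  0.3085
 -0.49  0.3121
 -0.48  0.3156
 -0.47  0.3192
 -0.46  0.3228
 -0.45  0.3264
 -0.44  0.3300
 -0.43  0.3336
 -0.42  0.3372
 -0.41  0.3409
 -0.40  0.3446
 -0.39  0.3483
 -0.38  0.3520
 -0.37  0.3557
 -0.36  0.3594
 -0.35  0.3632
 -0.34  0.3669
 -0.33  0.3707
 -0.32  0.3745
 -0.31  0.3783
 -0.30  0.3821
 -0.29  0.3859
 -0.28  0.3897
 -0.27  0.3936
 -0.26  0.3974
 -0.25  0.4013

σ√T = 0.25·√2.5 = 0.3953
ln(S/K) + (r − q + σ²/2)T = ln(300/330) + (0.019 − 0.059 + 0.25²/2)·2.5 = -0.0953 − 0.0219 = -0.1172
d₁ = -0.1172 / 0.3953 = -0.2965 which rounds to -0.30
d₂ = d₁ − σ√T = -0.2965 − 0.3953 = -0.6917 which rounds to -0.69
exp(−qT) = exp(−0.059·2.5) = 0.8629;  exp(−rT) = exp(−0.019·2.5) = 0.9536
N(d₁) = N(-0.30) = 0.3821;  N(d₂) = N(-0.69) = 0.2451
C = 300·0.8629·0.3821 − 330·0.9536·0.2451 = 98.9142 − 77.1300 = 21.7842

$21.78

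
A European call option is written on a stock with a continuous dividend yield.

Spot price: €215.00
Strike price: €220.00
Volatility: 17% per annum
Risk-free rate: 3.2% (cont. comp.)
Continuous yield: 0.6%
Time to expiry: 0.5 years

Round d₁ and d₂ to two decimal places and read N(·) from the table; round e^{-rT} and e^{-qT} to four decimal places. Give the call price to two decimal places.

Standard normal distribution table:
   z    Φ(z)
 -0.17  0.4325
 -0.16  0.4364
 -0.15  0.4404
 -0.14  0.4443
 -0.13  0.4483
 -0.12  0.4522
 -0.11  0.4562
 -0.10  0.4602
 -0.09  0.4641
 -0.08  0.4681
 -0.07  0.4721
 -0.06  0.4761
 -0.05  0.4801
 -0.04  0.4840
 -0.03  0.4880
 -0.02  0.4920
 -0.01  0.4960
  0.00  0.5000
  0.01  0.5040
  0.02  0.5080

€9.27

T = 0.5;  σ√T = 0.1202
d₁ = [ln(215/220) + (0.032 − 0.006 + ½·0.17²)·0.5] / (σ√T) = (-0.0230 + 0.0202) / 0.1202 = -0.0230 ⇒ -0.02
d₂ = -0.0230 − 0.1202 = -0.1432 ⇒ -0.14
e^(−qT) = e^(−0.006·0.5) = 0.9970;  e^(−rT) = e^(−0.032·0.5) = 0.9841
C = 215·0.9970·N(-0.02) − 220·0.9841·N(-0.14) = 215·0.9970·0.4920 − 220·0.9841·0.4443 = 105.4627 − 96.1918 = 9.2708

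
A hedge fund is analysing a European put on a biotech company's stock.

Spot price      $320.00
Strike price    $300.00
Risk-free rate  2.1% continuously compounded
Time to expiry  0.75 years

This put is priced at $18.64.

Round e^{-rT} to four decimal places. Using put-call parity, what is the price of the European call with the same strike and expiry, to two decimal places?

$43.32

exp(−rT) = exp(−0.021·0.75) = 0.9844
Put-call parity: C − P = S − K·e^(−rT) = 320 − 300·0.9844 = 320 − 295.3200 = 24.6800
C = P + (C − P) = 18.64 + (24.6800) = 43.3200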